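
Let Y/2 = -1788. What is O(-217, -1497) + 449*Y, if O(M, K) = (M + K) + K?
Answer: -1608835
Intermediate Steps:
Y = -3576 (Y = 2*(-1788) = -3576)
O(M, K) = M + 2*K (O(M, K) = (K + M) + K = M + 2*K)
O(-217, -1497) + 449*Y = (-217 + 2*(-1497)) + 449*(-3576) = (-217 - 2994) - 1605624 = -3211 - 1605624 = -1608835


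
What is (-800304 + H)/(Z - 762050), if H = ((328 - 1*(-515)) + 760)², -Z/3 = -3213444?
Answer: 1769305/8878282 ≈ 0.19928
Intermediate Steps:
Z = 9640332 (Z = -3*(-3213444) = 9640332)
H = 2569609 (H = ((328 + 515) + 760)² = (843 + 760)² = 1603² = 2569609)
(-800304 + H)/(Z - 762050) = (-800304 + 2569609)/(9640332 - 762050) = 1769305/8878282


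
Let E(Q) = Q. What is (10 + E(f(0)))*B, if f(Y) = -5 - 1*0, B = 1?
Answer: 5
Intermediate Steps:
f(Y) = -5 (f(Y) = -5 + 0 = -5)
(10 + E(f(0)))*B = (10 - 5)*1 = 5*1 = 5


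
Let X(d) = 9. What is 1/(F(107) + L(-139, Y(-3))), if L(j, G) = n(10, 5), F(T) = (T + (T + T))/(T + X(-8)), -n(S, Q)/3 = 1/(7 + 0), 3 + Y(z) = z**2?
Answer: 812/1899 ≈ 0.42759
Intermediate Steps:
Y(z) = -3 + z**2
n(S, Q) = -3/7 (n(S, Q) = -3/(7 + 0) = -3/7)
F(T) = 3*T/(9 + T) (F(T) = (T + (T + T))/(T + 9) = (T + 2*T)/(9 + T) = (3*T)/(9 + T) = 3*T/(9 + T))
L(j, G) = -3/7
1/(F(107) + L(-139, Y(-3))) = 1/(3*107/(9 + 107) - 3/7) = 1/(3*107/116 - 3/7) = 1/(3*107*(1/116) - 3/7) = 1/(321/116 - 3/7) = 1/(1899/812) = 812/1899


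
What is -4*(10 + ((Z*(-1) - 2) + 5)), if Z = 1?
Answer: -48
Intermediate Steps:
-4*(10 + ((Z*(-1) - 2) + 5)) = -4*(10 + ((1*(-1) - 2) + 5)) = -4*(10 + ((-1 - 2) + 5)) = -4*(10 + (-3 + 5)) = -4*(10 + 2) = -4*12 = -48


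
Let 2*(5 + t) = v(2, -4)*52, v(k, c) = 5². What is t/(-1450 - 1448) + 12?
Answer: 11377/966 ≈ 11.777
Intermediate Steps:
v(k, c) = 25
t = 645 (t = -5 + (25*52)/2 = -5 + (½)*1300 = -5 + 650 = 645)
t/(-1450 - 1448) + 12 = 645/(-1450 - 1448) + 12 = 645/(-2898) + 12 = 645*(-1/2898) + 12 = -215/966 + 12 = 11377/966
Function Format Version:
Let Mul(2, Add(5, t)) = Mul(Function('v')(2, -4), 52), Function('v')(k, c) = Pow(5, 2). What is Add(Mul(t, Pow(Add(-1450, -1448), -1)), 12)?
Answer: Rational(11377, 966) ≈ 11.777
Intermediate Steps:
Function('v')(k, c) = 25
t = 645 (t = Add(-5, Mul(Rational(1, 2), Mul(25, 52))) = Add(-5, Mul(Rational(1, 2), 1300)) = Add(-5, 650) = 645)
Add(Mul(t, Pow(Add(-1450, -1448), -1)), 12) = Add(Mul(645, Pow(Add(-1450, -1448), -1)), 12) = Add(Mul(645, Pow(-2898, -1)), 12) = Add(Mul(645, Rational(-1, 2898)), 12) = Add(Rational(-215, 966), 12) = Rational(11377, 966)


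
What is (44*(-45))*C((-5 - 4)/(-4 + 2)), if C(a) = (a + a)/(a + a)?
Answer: -1980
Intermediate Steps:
C(a) = 1 (C(a) = (2*a)/((2*a)) = (2*a)*(1/(2*a)) = 1)
(44*(-45))*C((-5 - 4)/(-4 + 2)) = (44*(-45))*1 = -1980*1 = -1980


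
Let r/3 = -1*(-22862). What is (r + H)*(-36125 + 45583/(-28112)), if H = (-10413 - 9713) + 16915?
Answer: -66394299738625/28112 ≈ -2.3618e+9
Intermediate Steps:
H = -3211 (H = -20126 + 16915 = -3211)
r = 68586 (r = 3*(-1*(-22862)) = 3*22862 = 68586)
(r + H)*(-36125 + 45583/(-28112)) = (68586 - 3211)*(-36125 + 45583/(-28112)) = 65375*(-36125 + 45583*(-1/28112)) = 65375*(-36125 - 45583/28112) = 65375*(-1015591583/28112) = -66394299738625/28112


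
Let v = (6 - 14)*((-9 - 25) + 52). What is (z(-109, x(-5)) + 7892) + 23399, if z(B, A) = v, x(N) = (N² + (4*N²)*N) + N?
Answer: 31147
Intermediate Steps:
x(N) = N + N² + 4*N³ (x(N) = (N² + 4*N³) + N = N + N² + 4*N³)
v = -144 (v = -8*(-34 + 52) = -8*18 = -144)
z(B, A) = -144
(z(-109, x(-5)) + 7892) + 23399 = (-144 + 7892) + 23399 = 7748 + 23399 = 31147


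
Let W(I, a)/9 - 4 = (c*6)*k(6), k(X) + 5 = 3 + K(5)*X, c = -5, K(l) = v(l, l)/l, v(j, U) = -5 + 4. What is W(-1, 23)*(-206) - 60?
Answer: -185460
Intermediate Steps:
v(j, U) = -1
K(l) = -1/l
k(X) = -2 - X/5 (k(X) = -5 + (3 + (-1/5)*X) = -5 + (3 + (-1*⅕)*X) = -5 + (3 - X/5) = -2 - X/5)
W(I, a) = 900 (W(I, a) = 36 + 9*((-5*6)*(-2 - ⅕*6)) = 36 + 9*(-30*(-2 - 6/5)) = 36 + 9*(-30*(-16/5)) = 36 + 9*96 = 36 + 864 = 900)
W(-1, 23)*(-206) - 60 = 900*(-206) - 60 = -185400 - 60 = -185460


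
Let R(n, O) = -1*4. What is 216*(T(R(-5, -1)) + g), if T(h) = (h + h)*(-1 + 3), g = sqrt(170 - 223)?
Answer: -3456 + 216*I*sqrt(53) ≈ -3456.0 + 1572.5*I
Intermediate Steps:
R(n, O) = -4
g = I*sqrt(53) (g = sqrt(-53) = I*sqrt(53) ≈ 7.2801*I)
T(h) = 4*h (T(h) = (2*h)*2 = 4*h)
216*(T(R(-5, -1)) + g) = 216*(4*(-4) + I*sqrt(53)) = 216*(-16 + I*sqrt(53)) = -3456 + 216*I*sqrt(53)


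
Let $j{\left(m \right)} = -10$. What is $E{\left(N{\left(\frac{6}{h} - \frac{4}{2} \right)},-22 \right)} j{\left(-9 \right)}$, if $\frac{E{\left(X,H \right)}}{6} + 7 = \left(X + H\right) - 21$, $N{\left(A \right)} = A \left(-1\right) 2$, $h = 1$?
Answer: $3480$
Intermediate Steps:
$N{\left(A \right)} = - 2 A$ ($N{\left(A \right)} = - A 2 = - 2 A$)
$E{\left(X,H \right)} = -168 + 6 H + 6 X$ ($E{\left(X,H \right)} = -42 + 6 \left(\left(X + H\right) - 21\right) = -42 + 6 \left(\left(H + X\right) - 21\right) = -42 + 6 \left(-21 + H + X\right) = -42 + \left(-126 + 6 H + 6 X\right) = -168 + 6 H + 6 X$)
$E{\left(N{\left(\frac{6}{h} - \frac{4}{2} \right)},-22 \right)} j{\left(-9 \right)} = \left(-168 + 6 \left(-22\right) + 6 \left(- 2 \left(\frac{6}{1} - \frac{4}{2}\right)\right)\right) \left(-10\right) = \left(-168 - 132 + 6 \left(- 2 \left(6 \cdot 1 - 2\right)\right)\right) \left(-10\right) = \left(-168 - 132 + 6 \left(- 2 \left(6 - 2\right)\right)\right) \left(-10\right) = \left(-168 - 132 + 6 \left(\left(-2\right) 4\right)\right) \left(-10\right) = \left(-168 - 132 + 6 \left(-8\right)\right) \left(-10\right) = \left(-168 - 132 - 48\right) \left(-10\right) = \left(-348\right) \left(-10\right) = 3480$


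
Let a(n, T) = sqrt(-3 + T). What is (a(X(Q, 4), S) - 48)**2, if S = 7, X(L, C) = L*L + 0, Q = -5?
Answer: 2116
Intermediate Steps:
X(L, C) = L**2 (X(L, C) = L**2 + 0 = L**2)
(a(X(Q, 4), S) - 48)**2 = (sqrt(-3 + 7) - 48)**2 = (sqrt(4) - 48)**2 = (2 - 48)**2 = (-46)**2 = 2116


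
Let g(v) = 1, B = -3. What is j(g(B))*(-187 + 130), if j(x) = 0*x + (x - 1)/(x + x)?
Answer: 0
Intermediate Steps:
j(x) = (-1 + x)/(2*x) (j(x) = 0 + (-1 + x)/((2*x)) = 0 + (-1 + x)*(1/(2*x)) = 0 + (-1 + x)/(2*x) = (-1 + x)/(2*x))
j(g(B))*(-187 + 130) = ((½)*(-1 + 1)/1)*(-187 + 130) = ((½)*1*0)*(-57) = 0*(-57) = 0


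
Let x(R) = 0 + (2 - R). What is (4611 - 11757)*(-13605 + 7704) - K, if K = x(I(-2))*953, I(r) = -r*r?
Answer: 42162828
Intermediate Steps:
I(r) = -r²
x(R) = 2 - R
K = 5718 (K = (2 - (-1)*(-2)²)*953 = (2 - (-1)*4)*953 = (2 - 1*(-4))*953 = (2 + 4)*953 = 6*953 = 5718)
(4611 - 11757)*(-13605 + 7704) - K = (4611 - 11757)*(-13605 + 7704) - 1*5718 = -7146*(-5901) - 5718 = 42168546 - 5718 = 42162828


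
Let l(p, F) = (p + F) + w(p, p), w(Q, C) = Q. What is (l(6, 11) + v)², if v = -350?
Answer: 106929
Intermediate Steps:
l(p, F) = F + 2*p (l(p, F) = (p + F) + p = (F + p) + p = F + 2*p)
(l(6, 11) + v)² = ((11 + 2*6) - 350)² = ((11 + 12) - 350)² = (23 - 350)² = (-327)² = 106929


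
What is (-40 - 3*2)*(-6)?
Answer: 276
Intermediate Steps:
(-40 - 3*2)*(-6) = (-40 - 6)*(-6) = -46*(-6) = 276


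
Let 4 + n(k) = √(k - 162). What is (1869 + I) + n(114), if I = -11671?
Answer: -9806 + 4*I*√3 ≈ -9806.0 + 6.9282*I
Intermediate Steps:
n(k) = -4 + √(-162 + k) (n(k) = -4 + √(k - 162) = -4 + √(-162 + k))
(1869 + I) + n(114) = (1869 - 11671) + (-4 + √(-162 + 114)) = -9802 + (-4 + √(-48)) = -9802 + (-4 + 4*I*√3) = -9806 + 4*I*√3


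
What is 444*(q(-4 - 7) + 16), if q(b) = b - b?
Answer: 7104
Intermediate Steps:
q(b) = 0
444*(q(-4 - 7) + 16) = 444*(0 + 16) = 444*16 = 7104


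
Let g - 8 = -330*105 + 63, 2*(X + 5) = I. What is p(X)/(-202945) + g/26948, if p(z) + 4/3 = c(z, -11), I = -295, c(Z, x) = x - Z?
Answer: -21064237099/16406885580 ≈ -1.2839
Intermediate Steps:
X = -305/2 (X = -5 + (½)*(-295) = -5 - 295/2 = -305/2 ≈ -152.50)
p(z) = -37/3 - z (p(z) = -4/3 + (-11 - z) = -37/3 - z)
g = -34579 (g = 8 + (-330*105 + 63) = 8 + (-34650 + 63) = 8 - 34587 = -34579)
p(X)/(-202945) + g/26948 = (-37/3 - 1*(-305/2))/(-202945) - 34579/26948 = (-37/3 + 305/2)*(-1/202945) - 34579*1/26948 = (841/6)*(-1/202945) - 34579/26948 = -841/1217670 - 34579/26948 = -21064237099/16406885580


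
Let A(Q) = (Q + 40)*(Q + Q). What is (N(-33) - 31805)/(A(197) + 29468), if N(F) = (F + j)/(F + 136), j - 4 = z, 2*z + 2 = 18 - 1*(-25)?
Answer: -6551847/25306276 ≈ -0.25890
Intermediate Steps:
z = 41/2 (z = -1 + (18 - 1*(-25))/2 = -1 + (18 + 25)/2 = -1 + (1/2)*43 = -1 + 43/2 = 41/2 ≈ 20.500)
j = 49/2 (j = 4 + 41/2 = 49/2 ≈ 24.500)
N(F) = (49/2 + F)/(136 + F) (N(F) = (F + 49/2)/(F + 136) = (49/2 + F)/(136 + F))
A(Q) = 2*Q*(40 + Q) (A(Q) = (40 + Q)*(2*Q) = 2*Q*(40 + Q))
(N(-33) - 31805)/(A(197) + 29468) = ((49/2 - 33)/(136 - 33) - 31805)/(2*197*(40 + 197) + 29468) = (-17/2/103 - 31805)/(2*197*237 + 29468) = ((1/103)*(-17/2) - 31805)/(93378 + 29468) = (-17/206 - 31805)/122846 = -6551847/206*1/122846 = -6551847/25306276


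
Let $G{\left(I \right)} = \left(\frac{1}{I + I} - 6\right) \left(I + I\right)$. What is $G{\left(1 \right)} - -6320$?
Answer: $6309$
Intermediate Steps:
$G{\left(I \right)} = 2 I \left(-6 + \frac{1}{2 I}\right)$ ($G{\left(I \right)} = \left(\frac{1}{2 I} - 6\right) 2 I = \left(-6 + \frac{1}{2 I}\right) 2 I = 2 I \left(-6 + \frac{1}{2 I}\right)$)
$G{\left(1 \right)} - -6320 = \left(1 - 12\right) - -6320 = \left(1 - 12\right) + 6320 = -11 + 6320 = 6309$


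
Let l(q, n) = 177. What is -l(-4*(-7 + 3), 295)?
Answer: -177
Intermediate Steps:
-l(-4*(-7 + 3), 295) = -1*177 = -177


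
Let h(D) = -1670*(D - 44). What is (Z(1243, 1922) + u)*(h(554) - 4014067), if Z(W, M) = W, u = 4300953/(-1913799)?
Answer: -3851337629411156/637933 ≈ -6.0372e+9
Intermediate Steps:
u = -1433651/637933 (u = 4300953*(-1/1913799) = -1433651/637933 ≈ -2.2473)
h(D) = 73480 - 1670*D (h(D) = -1670*(-44 + D) = 73480 - 1670*D)
(Z(1243, 1922) + u)*(h(554) - 4014067) = (1243 - 1433651/637933)*((73480 - 1670*554) - 4014067) = 791517068*((73480 - 925180) - 4014067)/637933 = 791517068*(-851700 - 4014067)/637933 = (791517068/637933)*(-4865767) = -3851337629411156/637933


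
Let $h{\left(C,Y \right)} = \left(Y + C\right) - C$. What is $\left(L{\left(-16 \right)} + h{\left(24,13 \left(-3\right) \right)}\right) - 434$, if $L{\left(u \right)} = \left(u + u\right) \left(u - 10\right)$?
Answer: $359$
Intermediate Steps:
$L{\left(u \right)} = 2 u \left(-10 + u\right)$
$h{\left(C,Y \right)} = Y$ ($h{\left(C,Y \right)} = \left(C + Y\right) - C = Y$)
$\left(L{\left(-16 \right)} + h{\left(24,13 \left(-3\right) \right)}\right) - 434 = \left(2 \left(-16\right) \left(-10 - 16\right) + 13 \left(-3\right)\right) - 434 = \left(2 \left(-16\right) \left(-26\right) - 39\right) - 434 = \left(832 - 39\right) - 434 = 793 - 434 = 359$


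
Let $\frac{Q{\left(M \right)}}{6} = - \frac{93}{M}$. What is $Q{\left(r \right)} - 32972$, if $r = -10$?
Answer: $- \frac{164581}{5} \approx -32916.0$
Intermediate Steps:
$Q{\left(M \right)} = - \frac{558}{M}$ ($Q{\left(M \right)} = 6 \left(- \frac{93}{M}\right) = - \frac{558}{M}$)
$Q{\left(r \right)} - 32972 = - \frac{558}{-10} - 32972 = \left(-558\right) \left(- \frac{1}{10}\right) - 32972 = \frac{279}{5} - 32972 = - \frac{164581}{5}$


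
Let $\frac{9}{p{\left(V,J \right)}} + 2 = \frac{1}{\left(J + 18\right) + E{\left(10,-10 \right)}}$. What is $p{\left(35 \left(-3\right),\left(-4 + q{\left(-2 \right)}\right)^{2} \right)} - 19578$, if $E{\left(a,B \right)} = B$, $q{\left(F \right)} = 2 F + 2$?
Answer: $- \frac{567894}{29} \approx -19583.0$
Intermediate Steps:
$q{\left(F \right)} = 2 + 2 F$
$p{\left(V,J \right)} = \frac{9}{-2 + \frac{1}{8 + J}}$ ($p{\left(V,J \right)} = \frac{9}{-2 + \frac{1}{\left(J + 18\right) - 10}} = \frac{9}{-2 + \frac{1}{\left(18 + J\right) - 10}} = \frac{9}{-2 + \frac{1}{8 + J}}$)
$p{\left(35 \left(-3\right),\left(-4 + q{\left(-2 \right)}\right)^{2} \right)} - 19578 = \frac{9 \left(-8 - \left(-4 + \left(2 + 2 \left(-2\right)\right)\right)^{2}\right)}{15 + 2 \left(-4 + \left(2 + 2 \left(-2\right)\right)\right)^{2}} - 19578 = \frac{9 \left(-8 - \left(-4 + \left(2 - 4\right)\right)^{2}\right)}{15 + 2 \left(-4 + \left(2 - 4\right)\right)^{2}} - 19578 = \frac{9 \left(-8 - \left(-4 - 2\right)^{2}\right)}{15 + 2 \left(-4 - 2\right)^{2}} - 19578 = \frac{9 \left(-8 - \left(-6\right)^{2}\right)}{15 + 2 \left(-6\right)^{2}} - 19578 = \frac{9 \left(-8 - 36\right)}{15 + 2 \cdot 36} - 19578 = \frac{9 \left(-8 - 36\right)}{15 + 72} - 19578 = 9 \cdot \frac{1}{87} \left(-44\right) - 19578 = - \frac{132}{29} - 19578 = - \frac{567894}{29}$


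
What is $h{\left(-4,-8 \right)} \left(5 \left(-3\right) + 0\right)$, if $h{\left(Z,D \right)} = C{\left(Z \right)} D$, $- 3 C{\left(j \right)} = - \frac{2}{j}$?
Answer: $-20$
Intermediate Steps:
$C{\left(j \right)} = \frac{2}{3 j}$ ($C{\left(j \right)} = - \frac{\left(-2\right) \frac{1}{j}}{3} = \frac{2}{3 j}$)
$h{\left(Z,D \right)} = \frac{2 D}{3 Z}$ ($h{\left(Z,D \right)} = \frac{2}{3 Z} D = \frac{2 D}{3 Z}$)
$h{\left(-4,-8 \right)} \left(5 \left(-3\right) + 0\right) = \frac{2}{3} \left(-8\right) \frac{1}{-4} \left(5 \left(-3\right) + 0\right) = \frac{2}{3} \left(-8\right) \left(- \frac{1}{4}\right) \left(-15 + 0\right) = \frac{4}{3} \left(-15\right) = -20$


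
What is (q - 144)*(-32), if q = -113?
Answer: 8224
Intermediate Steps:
(q - 144)*(-32) = (-113 - 144)*(-32) = -257*(-32) = 8224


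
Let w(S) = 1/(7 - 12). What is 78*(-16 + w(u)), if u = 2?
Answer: -6318/5 ≈ -1263.6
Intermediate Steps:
w(S) = -1/5 (w(S) = 1/(-5) = -1/5)
78*(-16 + w(u)) = 78*(-16 - 1/5) = 78*(-81/5) = -6318/5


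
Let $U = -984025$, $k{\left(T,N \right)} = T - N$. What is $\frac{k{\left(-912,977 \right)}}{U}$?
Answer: $\frac{1889}{984025} \approx 0.0019197$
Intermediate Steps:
$\frac{k{\left(-912,977 \right)}}{U} = \frac{-912 - 977}{-984025} = \left(-912 - 977\right) \left(- \frac{1}{984025}\right) = \left(-1889\right) \left(- \frac{1}{984025}\right) = \frac{1889}{984025}$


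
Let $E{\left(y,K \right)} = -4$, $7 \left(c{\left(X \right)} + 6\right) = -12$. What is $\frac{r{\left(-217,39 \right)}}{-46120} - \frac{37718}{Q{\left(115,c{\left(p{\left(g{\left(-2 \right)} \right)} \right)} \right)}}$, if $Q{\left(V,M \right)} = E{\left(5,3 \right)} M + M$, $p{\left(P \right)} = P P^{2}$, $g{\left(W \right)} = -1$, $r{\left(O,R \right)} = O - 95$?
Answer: $- \frac{761051786}{466965} \approx -1629.8$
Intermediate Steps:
$r{\left(O,R \right)} = -95 + O$ ($r{\left(O,R \right)} = O - 95 = -95 + O$)
$p{\left(P \right)} = P^{3}$
$c{\left(X \right)} = - \frac{54}{7}$ ($c{\left(X \right)} = -6 + \frac{1}{7} \left(-12\right) = -6 - \frac{12}{7} = - \frac{54}{7}$)
$Q{\left(V,M \right)} = - 3 M$ ($Q{\left(V,M \right)} = - 4 M + M = - 3 M$)
$\frac{r{\left(-217,39 \right)}}{-46120} - \frac{37718}{Q{\left(115,c{\left(p{\left(g{\left(-2 \right)} \right)} \right)} \right)}} = \frac{-95 - 217}{-46120} - \frac{37718}{\left(-3\right) \left(- \frac{54}{7}\right)} = \left(-312\right) \left(- \frac{1}{46120}\right) - \frac{37718}{\frac{162}{7}} = \frac{39}{5765} - \frac{132013}{81} = - \frac{761051786}{466965}$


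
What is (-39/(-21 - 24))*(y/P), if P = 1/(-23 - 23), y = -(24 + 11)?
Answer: 4186/3 ≈ 1395.3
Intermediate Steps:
y = -35 (y = -1*35 = -35)
P = -1/46 (P = 1/(-46) = -1/46 ≈ -0.021739)
(-39/(-21 - 24))*(y/P) = (-39/(-21 - 24))*(-35/(-1/46)) = (-39/(-45))*(-35*(-46)) = -39*(-1/45)*1610 = (13/15)*1610 = 4186/3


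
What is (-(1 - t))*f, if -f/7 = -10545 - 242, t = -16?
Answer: -1283653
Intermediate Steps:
f = 75509 (f = -7*(-10545 - 242) = -7*(-10787) = 75509)
(-(1 - t))*f = -(1 - 1*(-16))*75509 = -(1 + 16)*75509 = -1*17*75509 = -17*75509 = -1283653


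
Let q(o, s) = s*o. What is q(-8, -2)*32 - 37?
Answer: 475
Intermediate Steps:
q(o, s) = o*s
q(-8, -2)*32 - 37 = -8*(-2)*32 - 37 = 16*32 - 37 = 512 - 37 = 475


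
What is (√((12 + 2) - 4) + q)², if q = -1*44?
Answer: (44 - √10)² ≈ 1667.7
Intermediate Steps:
q = -44
(√((12 + 2) - 4) + q)² = (√((12 + 2) - 4) - 44)² = (√(14 - 4) - 44)² = (√10 - 44)² = (-44 + √10)²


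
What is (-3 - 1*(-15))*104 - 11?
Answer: 1237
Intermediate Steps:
(-3 - 1*(-15))*104 - 11 = (-3 + 15)*104 - 11 = 12*104 - 11 = 1248 - 11 = 1237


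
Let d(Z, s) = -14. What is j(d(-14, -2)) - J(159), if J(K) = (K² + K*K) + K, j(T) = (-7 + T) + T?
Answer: -50756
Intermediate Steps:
j(T) = -7 + 2*T
J(K) = K + 2*K² (J(K) = (K² + K²) + K = 2*K² + K = K + 2*K²)
j(d(-14, -2)) - J(159) = (-7 + 2*(-14)) - 159*(1 + 2*159) = (-7 - 28) - 159*(1 + 318) = -35 - 159*319 = -35 - 1*50721 = -35 - 50721 = -50756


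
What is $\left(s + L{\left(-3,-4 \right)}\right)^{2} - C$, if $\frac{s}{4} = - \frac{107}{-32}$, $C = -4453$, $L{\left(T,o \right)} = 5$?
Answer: $\frac{306601}{64} \approx 4790.6$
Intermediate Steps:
$s = \frac{107}{8}$ ($s = 4 \left(- \frac{107}{-32}\right) = 4 \left(\left(-107\right) \left(- \frac{1}{32}\right)\right) = 4 \cdot \frac{107}{32} = \frac{107}{8} \approx 13.375$)
$\left(s + L{\left(-3,-4 \right)}\right)^{2} - C = \left(\frac{107}{8} + 5\right)^{2} - -4453 = \left(\frac{147}{8}\right)^{2} + 4453 = \frac{21609}{64} + 4453 = \frac{306601}{64}$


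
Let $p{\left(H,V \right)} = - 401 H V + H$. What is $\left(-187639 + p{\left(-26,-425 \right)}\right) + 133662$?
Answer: $-4485053$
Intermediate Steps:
$p{\left(H,V \right)} = H - 401 H V$ ($p{\left(H,V \right)} = - 401 H V + H = H - 401 H V$)
$\left(-187639 + p{\left(-26,-425 \right)}\right) + 133662 = \left(-187639 - 26 \left(1 - -170425\right)\right) + 133662 = \left(-187639 - 26 \left(1 + 170425\right)\right) + 133662 = \left(-187639 - 4431076\right) + 133662 = -4618715 + 133662 = -4485053$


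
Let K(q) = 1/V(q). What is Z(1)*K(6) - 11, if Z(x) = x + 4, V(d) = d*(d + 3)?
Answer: -589/54 ≈ -10.907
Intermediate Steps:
V(d) = d*(3 + d)
Z(x) = 4 + x
K(q) = 1/(q*(3 + q))
Z(1)*K(6) - 11 = (4 + 1)*(1/(6*(3 + 6))) - 11 = 5*((⅙)/9) - 11 = 5*((⅙)*(⅑)) - 11 = 5*(1/54) - 11 = 5/54 - 11 = -589/54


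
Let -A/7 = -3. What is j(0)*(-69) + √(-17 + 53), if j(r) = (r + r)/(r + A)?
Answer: 6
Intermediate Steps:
A = 21 (A = -7*(-3) = 21)
j(r) = 2*r/(21 + r) (j(r) = (r + r)/(r + 21) = (2*r)/(21 + r) = 2*r/(21 + r))
j(0)*(-69) + √(-17 + 53) = (2*0/(21 + 0))*(-69) + √(-17 + 53) = (2*0/21)*(-69) + √36 = (2*0*(1/21))*(-69) + 6 = 0*(-69) + 6 = 0 + 6 = 6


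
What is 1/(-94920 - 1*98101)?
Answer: -1/193021 ≈ -5.1808e-6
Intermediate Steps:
1/(-94920 - 1*98101) = 1/(-94920 - 98101) = 1/(-193021) = -1/193021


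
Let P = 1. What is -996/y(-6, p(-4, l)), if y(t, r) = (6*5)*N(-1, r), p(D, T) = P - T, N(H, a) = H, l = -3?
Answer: 166/5 ≈ 33.200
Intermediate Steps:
p(D, T) = 1 - T
y(t, r) = -30 (y(t, r) = (6*5)*(-1) = 30*(-1) = -30)
-996/y(-6, p(-4, l)) = -996/(-30) = -996*(-1/30) = 166/5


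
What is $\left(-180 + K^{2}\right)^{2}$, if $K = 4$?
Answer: $26896$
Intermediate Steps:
$\left(-180 + K^{2}\right)^{2} = \left(-180 + 4^{2}\right)^{2} = \left(-180 + 16\right)^{2} = \left(-164\right)^{2} = 26896$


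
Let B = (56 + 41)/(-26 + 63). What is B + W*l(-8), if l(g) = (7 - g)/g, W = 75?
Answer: -40849/296 ≈ -138.00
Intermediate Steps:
B = 97/37 ≈ 2.6216
l(g) = (7 - g)/g
B + W*l(-8) = 97/37 + 75*((7 - 1*(-8))/(-8)) = 97/37 + 75*(-(7 + 8)/8) = 97/37 + 75*(-1/8*15) = 97/37 + 75*(-15/8) = 97/37 - 1125/8 = -40849/296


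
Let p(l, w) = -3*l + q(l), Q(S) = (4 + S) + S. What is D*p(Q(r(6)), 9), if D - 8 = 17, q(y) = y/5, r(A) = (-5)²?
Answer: -3780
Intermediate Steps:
r(A) = 25
q(y) = y/5 (q(y) = y*(⅕) = y/5)
Q(S) = 4 + 2*S
D = 25 (D = 8 + 17 = 25)
p(l, w) = -14*l/5 (p(l, w) = -3*l + l/5 = -14*l/5)
D*p(Q(r(6)), 9) = 25*(-14*(4 + 2*25)/5) = 25*(-14*(4 + 50)/5) = 25*(-14/5*54) = 25*(-756/5) = -3780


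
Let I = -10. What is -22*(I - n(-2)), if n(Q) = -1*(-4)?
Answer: 308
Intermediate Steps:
n(Q) = 4
-22*(I - n(-2)) = -22*(-10 - 1*4) = -22*(-10 - 4) = -22*(-14) = 308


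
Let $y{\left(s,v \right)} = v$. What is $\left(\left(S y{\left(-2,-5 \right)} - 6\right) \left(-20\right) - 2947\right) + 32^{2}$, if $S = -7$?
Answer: $-2503$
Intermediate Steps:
$\left(\left(S y{\left(-2,-5 \right)} - 6\right) \left(-20\right) - 2947\right) + 32^{2} = \left(\left(\left(-7\right) \left(-5\right) - 6\right) \left(-20\right) - 2947\right) + 32^{2} = \left(\left(35 - 6\right) \left(-20\right) - 2947\right) + 1024 = \left(29 \left(-20\right) - 2947\right) + 1024 = \left(-580 - 2947\right) + 1024 = -3527 + 1024 = -2503$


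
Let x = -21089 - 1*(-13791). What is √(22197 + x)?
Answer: √14899 ≈ 122.06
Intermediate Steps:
x = -7298 (x = -21089 + 13791 = -7298)
√(22197 + x) = √(22197 - 7298) = √14899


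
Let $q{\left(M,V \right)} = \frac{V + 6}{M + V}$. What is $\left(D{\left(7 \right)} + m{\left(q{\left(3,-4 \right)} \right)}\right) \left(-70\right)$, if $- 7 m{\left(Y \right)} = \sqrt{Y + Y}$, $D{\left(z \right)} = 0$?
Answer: $20 i \approx 20.0 i$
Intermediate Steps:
$q{\left(M,V \right)} = \frac{6 + V}{M + V}$
$m{\left(Y \right)} = - \frac{\sqrt{2} \sqrt{Y}}{7}$ ($m{\left(Y \right)} = - \frac{\sqrt{Y + Y}}{7} = - \frac{\sqrt{2 Y}}{7} = - \frac{\sqrt{2} \sqrt{Y}}{7}$)
$\left(D{\left(7 \right)} + m{\left(q{\left(3,-4 \right)} \right)}\right) \left(-70\right) = \left(0 - \frac{\sqrt{2} \sqrt{\frac{6 - 4}{3 - 4}}}{7}\right) \left(-70\right) = \left(0 - \frac{\sqrt{2} \sqrt{\frac{1}{-1} \cdot 2}}{7}\right) \left(-70\right) = \left(0 - \frac{\sqrt{2} \sqrt{\left(-1\right) 2}}{7}\right) \left(-70\right) = \left(0 - \frac{\sqrt{2} \sqrt{-2}}{7}\right) \left(-70\right) = \left(0 - \frac{\sqrt{2} i \sqrt{2}}{7}\right) \left(-70\right) = \left(0 - \frac{2 i}{7}\right) \left(-70\right) = - \frac{2 i}{7} \left(-70\right) = 20 i$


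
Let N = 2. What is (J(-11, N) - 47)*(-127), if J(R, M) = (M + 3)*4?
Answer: 3429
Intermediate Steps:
J(R, M) = 12 + 4*M (J(R, M) = (3 + M)*4 = 12 + 4*M)
(J(-11, N) - 47)*(-127) = ((12 + 4*2) - 47)*(-127) = ((12 + 8) - 47)*(-127) = (20 - 47)*(-127) = -27*(-127) = 3429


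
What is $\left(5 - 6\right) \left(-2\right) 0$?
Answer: $0$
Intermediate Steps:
$\left(5 - 6\right) \left(-2\right) 0 = \left(-1\right) \left(-2\right) 0 = 2 \cdot 0 = 0$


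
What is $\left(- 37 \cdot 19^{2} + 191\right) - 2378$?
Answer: $-15544$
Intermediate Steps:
$\left(- 37 \cdot 19^{2} + 191\right) - 2378 = \left(\left(-37\right) 361 + 191\right) - 2378 = \left(-13357 + 191\right) - 2378 = -13166 - 2378 = -15544$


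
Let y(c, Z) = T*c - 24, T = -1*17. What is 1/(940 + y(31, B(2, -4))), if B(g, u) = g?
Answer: 1/389 ≈ 0.0025707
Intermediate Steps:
T = -17
y(c, Z) = -24 - 17*c (y(c, Z) = -17*c - 24 = -24 - 17*c)
1/(940 + y(31, B(2, -4))) = 1/(940 + (-24 - 17*31)) = 1/(940 + (-24 - 527)) = 1/(940 - 551) = 1/389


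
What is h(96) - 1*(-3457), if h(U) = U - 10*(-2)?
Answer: 3573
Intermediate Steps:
h(U) = 20 + U (h(U) = U + 20 = 20 + U)
h(96) - 1*(-3457) = (20 + 96) - 1*(-3457) = 116 + 3457 = 3573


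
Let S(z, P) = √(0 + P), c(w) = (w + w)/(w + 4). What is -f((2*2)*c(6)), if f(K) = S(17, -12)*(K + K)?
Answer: -96*I*√3/5 ≈ -33.255*I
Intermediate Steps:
c(w) = 2*w/(4 + w) (c(w) = (2*w)/(4 + w) = 2*w/(4 + w))
S(z, P) = √P
f(K) = 4*I*K*√3 (f(K) = √(-12)*(K + K) = (2*I*√3)*(2*K) = 4*I*K*√3)
-f((2*2)*c(6)) = -4*I*(2*2)*(2*6/(4 + 6))*√3 = -4*I*4*(2*6/10)*√3 = -4*I*4*(2*6*(⅒))*√3 = -4*I*4*(6/5)*√3 = -4*I*24*√3/5 = -96*I*√3/5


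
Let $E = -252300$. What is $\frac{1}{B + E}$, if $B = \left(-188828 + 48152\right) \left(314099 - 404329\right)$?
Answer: $\frac{1}{12692943180} \approx 7.8784 \cdot 10^{-11}$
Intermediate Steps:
$B = 12693195480$ ($B = \left(-140676\right) \left(-90230\right) = 12693195480$)
$\frac{1}{B + E} = \frac{1}{12693195480 - 252300} = \frac{1}{12692943180}$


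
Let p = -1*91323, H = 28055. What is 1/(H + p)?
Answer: -1/63268 ≈ -1.5806e-5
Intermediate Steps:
p = -91323
1/(H + p) = 1/(28055 - 91323) = 1/(-63268) = -1/63268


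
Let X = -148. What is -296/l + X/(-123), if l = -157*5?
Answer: 152588/96555 ≈ 1.5803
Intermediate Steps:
l = -785
-296/l + X/(-123) = -296/(-785) - 148/(-123) = -296*(-1/785) - 148*(-1/123) = 296/785 + 148/123 = 152588/96555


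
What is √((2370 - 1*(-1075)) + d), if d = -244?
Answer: √3201 ≈ 56.577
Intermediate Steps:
√((2370 - 1*(-1075)) + d) = √((2370 - 1*(-1075)) - 244) = √((2370 + 1075) - 244) = √(3445 - 244) = √3201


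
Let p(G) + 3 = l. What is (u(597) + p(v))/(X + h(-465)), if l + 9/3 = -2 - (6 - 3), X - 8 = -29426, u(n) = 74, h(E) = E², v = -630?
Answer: 21/62269 ≈ 0.00033725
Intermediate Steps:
X = -29418 (X = 8 - 29426 = -29418)
l = -8 (l = -3 + (-2 - (6 - 3)) = -3 + (-2 - 1*3) = -3 + (-2 - 3) = -3 - 5 = -8)
p(G) = -11 (p(G) = -3 - 8 = -11)
(u(597) + p(v))/(X + h(-465)) = (74 - 11)/(-29418 + (-465)²) = 63/(-29418 + 216225) = 63/186807 = 63*(1/186807) = 21/62269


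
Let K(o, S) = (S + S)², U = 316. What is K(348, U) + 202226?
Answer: 601650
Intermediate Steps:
K(o, S) = 4*S² (K(o, S) = (2*S)² = 4*S²)
K(348, U) + 202226 = 4*316² + 202226 = 4*99856 + 202226 = 399424 + 202226 = 601650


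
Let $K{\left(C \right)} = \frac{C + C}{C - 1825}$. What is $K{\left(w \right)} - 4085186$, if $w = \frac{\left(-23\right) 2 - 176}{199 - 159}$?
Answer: $- \frac{149562744424}{36611} \approx -4.0852 \cdot 10^{6}$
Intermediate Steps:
$w = - \frac{111}{20}$ ($w = \frac{-46 - 176}{40} = \left(-222\right) \frac{1}{40} = - \frac{111}{20} \approx -5.55$)
$K{\left(C \right)} = \frac{2 C}{-1825 + C}$
$K{\left(w \right)} - 4085186 = 2 \left(- \frac{111}{20}\right) \frac{1}{-1825 - \frac{111}{20}} - 4085186 = 2 \left(- \frac{111}{20}\right) \frac{1}{- \frac{36611}{20}} - 4085186 = 2 \left(- \frac{111}{20}\right) \left(- \frac{20}{36611}\right) - 4085186 = \frac{222}{36611} - 4085186 = - \frac{149562744424}{36611}$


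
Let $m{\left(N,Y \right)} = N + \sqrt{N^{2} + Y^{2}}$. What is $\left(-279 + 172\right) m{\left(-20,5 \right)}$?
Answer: $2140 - 535 \sqrt{17} \approx -65.862$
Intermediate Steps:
$\left(-279 + 172\right) m{\left(-20,5 \right)} = \left(-279 + 172\right) \left(-20 + \sqrt{\left(-20\right)^{2} + 5^{2}}\right) = - 107 \left(-20 + \sqrt{400 + 25}\right) = - 107 \left(-20 + \sqrt{425}\right) = - 107 \left(-20 + 5 \sqrt{17}\right) = 2140 - 535 \sqrt{17}$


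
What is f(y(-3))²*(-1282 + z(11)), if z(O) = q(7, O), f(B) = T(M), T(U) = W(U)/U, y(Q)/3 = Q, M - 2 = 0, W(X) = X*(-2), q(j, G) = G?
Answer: -5084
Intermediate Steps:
W(X) = -2*X
M = 2 (M = 2 + 0 = 2)
y(Q) = 3*Q
T(U) = -2 (T(U) = (-2*U)/U = -2)
f(B) = -2
z(O) = O
f(y(-3))²*(-1282 + z(11)) = (-2)²*(-1282 + 11) = 4*(-1271) = -5084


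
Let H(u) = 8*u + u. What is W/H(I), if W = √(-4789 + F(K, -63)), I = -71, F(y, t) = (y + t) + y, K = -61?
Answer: -I*√4974/639 ≈ -0.11037*I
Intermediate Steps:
F(y, t) = t + 2*y (F(y, t) = (t + y) + y = t + 2*y)
H(u) = 9*u
W = I*√4974 (W = √(-4789 + (-63 + 2*(-61))) = √(-4789 + (-63 - 122)) = √(-4789 - 185) = √(-4974) = I*√4974 ≈ 70.527*I)
W/H(I) = (I*√4974)/((9*(-71))) = (I*√4974)/(-639) = (I*√4974)*(-1/639) = -I*√4974/639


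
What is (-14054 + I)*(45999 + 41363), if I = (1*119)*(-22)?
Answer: -1456499264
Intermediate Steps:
I = -2618 (I = 119*(-22) = -2618)
(-14054 + I)*(45999 + 41363) = (-14054 - 2618)*(45999 + 41363) = -16672*87362 = -1456499264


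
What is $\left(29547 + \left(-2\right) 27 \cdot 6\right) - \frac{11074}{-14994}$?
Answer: $\frac{4471232}{153} \approx 29224.0$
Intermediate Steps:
$\left(29547 + \left(-2\right) 27 \cdot 6\right) - \frac{11074}{-14994} = \left(29547 - 324\right) - - \frac{113}{153} = \left(29547 - 324\right) + \frac{113}{153} = 29223 + \frac{113}{153} = \frac{4471232}{153}$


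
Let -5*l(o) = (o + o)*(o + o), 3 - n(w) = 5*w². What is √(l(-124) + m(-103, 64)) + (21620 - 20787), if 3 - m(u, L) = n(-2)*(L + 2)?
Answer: 833 + I*√279395/5 ≈ 833.0 + 105.72*I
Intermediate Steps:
n(w) = 3 - 5*w²
m(u, L) = 37 + 17*L (m(u, L) = 3 - (3 - 5*(-2)²)*(L + 2) = 3 - (3 - 5*4)*(2 + L) = 3 - (3 - 20)*(2 + L) = 3 - (-17)*(2 + L) = 3 - (-34 - 17*L) = 3 + (34 + 17*L) = 37 + 17*L)
l(o) = -4*o²/5 (l(o) = -(o + o)*(o + o)/5 = -2*o*2*o/5 = -4*o²/5)
√(l(-124) + m(-103, 64)) + (21620 - 20787) = √(-⅘*(-124)² + (37 + 17*64)) + (21620 - 20787) = √(-⅘*15376 + (37 + 1088)) + 833 = √(-61504/5 + 1125) + 833 = √(-55879/5) + 833 = I*√279395/5 + 833 = 833 + I*√279395/5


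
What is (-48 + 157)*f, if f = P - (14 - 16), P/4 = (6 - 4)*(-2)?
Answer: -1526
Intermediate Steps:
P = -16 (P = 4*((6 - 4)*(-2)) = 4*(2*(-2)) = 4*(-4) = -16)
f = -14 (f = -16 - (14 - 16) = -16 - 1*(-2) = -16 + 2 = -14)
(-48 + 157)*f = (-48 + 157)*(-14) = 109*(-14) = -1526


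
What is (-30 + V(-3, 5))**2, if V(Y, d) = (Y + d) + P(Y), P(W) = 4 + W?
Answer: 729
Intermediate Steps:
V(Y, d) = 4 + d + 2*Y (V(Y, d) = (Y + d) + (4 + Y) = 4 + d + 2*Y)
(-30 + V(-3, 5))**2 = (-30 + (4 + 5 + 2*(-3)))**2 = (-30 + (4 + 5 - 6))**2 = (-30 + 3)**2 = (-27)**2 = 729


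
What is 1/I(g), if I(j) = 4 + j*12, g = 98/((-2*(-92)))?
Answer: 23/239 ≈ 0.096234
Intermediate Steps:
g = 49/92 (g = 98/184 = 98*(1/184) = 49/92 ≈ 0.53261)
I(j) = 4 + 12*j
1/I(g) = 1/(4 + 12*(49/92)) = 1/(4 + 147/23) = 1/(239/23) = 23/239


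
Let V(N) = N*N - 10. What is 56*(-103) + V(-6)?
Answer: -5742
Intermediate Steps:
V(N) = -10 + N² (V(N) = N² - 10 = -10 + N²)
56*(-103) + V(-6) = 56*(-103) + (-10 + (-6)²) = -5768 + (-10 + 36) = -5768 + 26 = -5742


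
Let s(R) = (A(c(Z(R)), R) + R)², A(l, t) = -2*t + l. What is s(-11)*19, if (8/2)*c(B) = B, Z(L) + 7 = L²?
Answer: 118579/4 ≈ 29645.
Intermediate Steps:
Z(L) = -7 + L²
c(B) = B/4
A(l, t) = l - 2*t
s(R) = (-7/4 - R + R²/4)² (s(R) = (((-7 + R²)/4 - 2*R) + R)² = (((-7/4 + R²/4) - 2*R) + R)² = ((-7/4 - 2*R + R²/4) + R)² = (-7/4 - R + R²/4)²)
s(-11)*19 = ((7 - 1*(-11)² + 4*(-11))²/16)*19 = ((7 - 1*121 - 44)²/16)*19 = ((7 - 121 - 44)²/16)*19 = ((1/16)*(-158)²)*19 = ((1/16)*24964)*19 = (6241/4)*19 = 118579/4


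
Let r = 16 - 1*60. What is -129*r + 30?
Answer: 5706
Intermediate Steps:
r = -44 (r = 16 - 60 = -44)
-129*r + 30 = -129*(-44) + 30 = 5676 + 30 = 5706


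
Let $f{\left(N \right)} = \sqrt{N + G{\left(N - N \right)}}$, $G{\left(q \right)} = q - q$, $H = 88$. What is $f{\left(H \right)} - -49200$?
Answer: $49200 + 2 \sqrt{22} \approx 49209.0$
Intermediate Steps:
$G{\left(q \right)} = 0$
$f{\left(N \right)} = \sqrt{N}$ ($f{\left(N \right)} = \sqrt{N + 0} = \sqrt{N}$)
$f{\left(H \right)} - -49200 = \sqrt{88} - -49200 = 2 \sqrt{22} + 49200 = 49200 + 2 \sqrt{22}$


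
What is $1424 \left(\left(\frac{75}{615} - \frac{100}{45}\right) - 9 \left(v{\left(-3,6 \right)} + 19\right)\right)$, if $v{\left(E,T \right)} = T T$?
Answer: $- \frac{261204320}{369} \approx -7.0787 \cdot 10^{5}$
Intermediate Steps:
$v{\left(E,T \right)} = T^{2}$
$1424 \left(\left(\frac{75}{615} - \frac{100}{45}\right) - 9 \left(v{\left(-3,6 \right)} + 19\right)\right) = 1424 \left(\left(\frac{75}{615} - \frac{100}{45}\right) - 9 \left(6^{2} + 19\right)\right) = 1424 \left(\left(75 \cdot \frac{1}{615} - \frac{20}{9}\right) - 9 \left(36 + 19\right)\right) = 1424 \left(\left(\frac{5}{41} - \frac{20}{9}\right) - 495\right) = 1424 \left(- \frac{775}{369} - 495\right) = 1424 \left(- \frac{183430}{369}\right) = - \frac{261204320}{369}$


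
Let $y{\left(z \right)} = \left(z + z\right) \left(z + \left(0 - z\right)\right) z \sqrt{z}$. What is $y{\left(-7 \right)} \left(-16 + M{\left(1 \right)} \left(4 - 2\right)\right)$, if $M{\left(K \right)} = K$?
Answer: $0$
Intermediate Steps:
$y{\left(z \right)} = 0$ ($y{\left(z \right)} = 2 z \left(z - z\right) z \sqrt{z} = 2 z 0 z \sqrt{z} = 0 z \sqrt{z} = 0 \sqrt{z} = 0$)
$y{\left(-7 \right)} \left(-16 + M{\left(1 \right)} \left(4 - 2\right)\right) = 0 \left(-16 + 1 \left(4 - 2\right)\right) = 0 \left(-16 + 1 \cdot 2\right) = 0 \left(-16 + 2\right) = 0 \left(-14\right) = 0$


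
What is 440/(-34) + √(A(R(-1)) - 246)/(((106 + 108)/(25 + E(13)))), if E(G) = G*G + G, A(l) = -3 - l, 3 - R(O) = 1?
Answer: -220/17 + 207*I*√251/214 ≈ -12.941 + 15.325*I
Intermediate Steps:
R(O) = 2 (R(O) = 3 - 1*1 = 3 - 1 = 2)
E(G) = G + G² (E(G) = G² + G = G + G²)
440/(-34) + √(A(R(-1)) - 246)/(((106 + 108)/(25 + E(13)))) = 440/(-34) + √((-3 - 1*2) - 246)/(((106 + 108)/(25 + 13*(1 + 13)))) = 440*(-1/34) + √((-3 - 2) - 246)/((214/(25 + 13*14))) = -220/17 + √(-5 - 246)/((214/(25 + 182))) = -220/17 + √(-251)/((214/207)) = -220/17 + (I*√251)/((214*(1/207))) = -220/17 + (I*√251)/(214/207) = -220/17 + (I*√251)*(207/214) = -220/17 + 207*I*√251/214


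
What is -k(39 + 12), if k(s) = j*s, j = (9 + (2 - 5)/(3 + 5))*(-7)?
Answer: 24633/8 ≈ 3079.1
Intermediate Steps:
j = -483/8 (j = (9 - 3/8)*(-7) = (69/8)*(-7) = -483/8 ≈ -60.375)
k(s) = -483*s/8
-k(39 + 12) = -(-483)*(39 + 12)/8 = -(-483)*51/8 = -1*(-24633/8) = 24633/8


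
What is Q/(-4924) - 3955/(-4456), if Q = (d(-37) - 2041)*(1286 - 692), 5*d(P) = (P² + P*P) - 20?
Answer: 4978610717/27426680 ≈ 181.52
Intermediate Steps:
d(P) = -4 + 2*P²/5 (d(P) = ((P² + P*P) - 20)/5 = ((P² + P²) - 20)/5 = (2*P² - 20)/5 = (-20 + 2*P²)/5 = -4 + 2*P²/5)
Q = -4447278/5 (Q = ((-4 + (⅖)*(-37)²) - 2041)*(1286 - 692) = ((-4 + (⅖)*1369) - 2041)*594 = ((-4 + 2738/5) - 2041)*594 = (2718/5 - 2041)*594 = -7487/5*594 = -4447278/5 ≈ -8.8946e+5)
Q/(-4924) - 3955/(-4456) = -4447278/5/(-4924) - 3955/(-4456) = -4447278/5*(-1/4924) - 3955*(-1/4456) = 2223639/12310 + 3955/4456 = 4978610717/27426680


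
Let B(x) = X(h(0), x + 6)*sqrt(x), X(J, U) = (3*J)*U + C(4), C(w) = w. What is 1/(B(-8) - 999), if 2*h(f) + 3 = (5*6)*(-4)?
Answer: -999/2111033 - 746*I*sqrt(2)/2111033 ≈ -0.00047323 - 0.00049976*I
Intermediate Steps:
h(f) = -123/2 (h(f) = -3/2 + ((5*6)*(-4))/2 = -3/2 + (30*(-4))/2 = -3/2 + (1/2)*(-120) = -3/2 - 60 = -123/2)
X(J, U) = 4 + 3*J*U (X(J, U) = (3*J)*U + 4 = 3*J*U + 4 = 4 + 3*J*U)
B(x) = sqrt(x)*(-1103 - 369*x/2) (B(x) = (4 + 3*(-123/2)*(x + 6))*sqrt(x) = (4 + 3*(-123/2)*(6 + x))*sqrt(x) = (4 + (-1107 - 369*x/2))*sqrt(x) = (-1103 - 369*x/2)*sqrt(x) = sqrt(x)*(-1103 - 369*x/2))
1/(B(-8) - 999) = 1/(sqrt(-8)*(-2206 - 369*(-8))/2 - 999) = 1/((2*I*sqrt(2))*(-2206 + 2952)/2 - 999) = 1/((1/2)*(2*I*sqrt(2))*746 - 999) = 1/(746*I*sqrt(2) - 999) = 1/(-999 + 746*I*sqrt(2))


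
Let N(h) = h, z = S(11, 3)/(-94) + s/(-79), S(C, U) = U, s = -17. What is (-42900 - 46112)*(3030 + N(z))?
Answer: -1001480287346/3713 ≈ -2.6972e+8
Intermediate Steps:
z = 1361/7426 (z = 3/(-94) - 17/(-79) = 3*(-1/94) - 17*(-1/79) = -3/94 + 17/79 = 1361/7426 ≈ 0.18327)
(-42900 - 46112)*(3030 + N(z)) = (-42900 - 46112)*(3030 + 1361/7426) = -89012*22502141/7426 = -1001480287346/3713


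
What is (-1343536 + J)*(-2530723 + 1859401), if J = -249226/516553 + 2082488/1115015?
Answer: 27341462219533658634948/30313912805 ≈ 9.0194e+11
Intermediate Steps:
J = 41990773446/30313912805 (J = -249226*1/516553 + 2082488*(1/1115015) = -249226/516553 + 2082488/1115015 = 41990773446/30313912805 ≈ 1.3852)
(-1343536 + J)*(-2530723 + 1859401) = (-1343536 + 41990773446/30313912805)*(-2530723 + 1859401) = -40727791163605034/30313912805*(-671322) = 27341462219533658634948/30313912805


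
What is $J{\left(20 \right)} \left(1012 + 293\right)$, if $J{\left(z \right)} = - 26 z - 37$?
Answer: $-726885$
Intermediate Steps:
$J{\left(z \right)} = -37 - 26 z$
$J{\left(20 \right)} \left(1012 + 293\right) = \left(-37 - 520\right) \left(1012 + 293\right) = \left(-37 - 520\right) 1305 = \left(-557\right) 1305 = -726885$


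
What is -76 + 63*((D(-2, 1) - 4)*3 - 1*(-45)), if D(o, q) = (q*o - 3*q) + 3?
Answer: 1625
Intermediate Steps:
D(o, q) = 3 - 3*q + o*q (D(o, q) = (o*q - 3*q) + 3 = (-3*q + o*q) + 3 = 3 - 3*q + o*q)
-76 + 63*((D(-2, 1) - 4)*3 - 1*(-45)) = -76 + 63*(((3 - 3*1 - 2*1) - 4)*3 - 1*(-45)) = -76 + 63*(((3 - 3 - 2) - 4)*3 + 45) = -76 + 63*((-2 - 4)*3 + 45) = -76 + 63*(-6*3 + 45) = -76 + 63*(-18 + 45) = -76 + 63*27 = -76 + 1701 = 1625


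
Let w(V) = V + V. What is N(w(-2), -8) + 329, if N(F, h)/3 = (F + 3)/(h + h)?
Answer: 5267/16 ≈ 329.19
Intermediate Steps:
w(V) = 2*V
N(F, h) = 3*(3 + F)/(2*h) (N(F, h) = 3*((F + 3)/(h + h)) = 3*((3 + F)/((2*h))) = 3*((3 + F)*(1/(2*h))) = 3*((3 + F)/(2*h)) = 3*(3 + F)/(2*h))
N(w(-2), -8) + 329 = (3/2)*(3 + 2*(-2))/(-8) + 329 = (3/2)*(-⅛)*(3 - 4) + 329 = (3/2)*(-⅛)*(-1) + 329 = 3/16 + 329 = 5267/16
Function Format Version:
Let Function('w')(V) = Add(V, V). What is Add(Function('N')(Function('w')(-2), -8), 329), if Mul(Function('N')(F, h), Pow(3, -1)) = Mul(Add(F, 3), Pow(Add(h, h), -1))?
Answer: Rational(5267, 16) ≈ 329.19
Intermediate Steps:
Function('w')(V) = Mul(2, V)
Function('N')(F, h) = Mul(Rational(3, 2), Pow(h, -1), Add(3, F)) (Function('N')(F, h) = Mul(3, Mul(Add(F, 3), Pow(Add(h, h), -1))) = Mul(3, Mul(Add(3, F), Pow(Mul(2, h), -1))) = Mul(3, Mul(Add(3, F), Mul(Rational(1, 2), Pow(h, -1)))) = Mul(3, Mul(Rational(1, 2), Pow(h, -1), Add(3, F))) = Mul(Rational(3, 2), Pow(h, -1), Add(3, F)))
Add(Function('N')(Function('w')(-2), -8), 329) = Add(Mul(Rational(3, 2), Pow(-8, -1), Add(3, Mul(2, -2))), 329) = Add(Mul(Rational(3, 2), Rational(-1, 8), Add(3, -4)), 329) = Add(Mul(Rational(3, 2), Rational(-1, 8), -1), 329) = Add(Rational(3, 16), 329) = Rational(5267, 16)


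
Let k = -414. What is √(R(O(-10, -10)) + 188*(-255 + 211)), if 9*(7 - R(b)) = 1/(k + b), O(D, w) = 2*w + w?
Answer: I*√3665990229/666 ≈ 90.912*I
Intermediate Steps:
O(D, w) = 3*w
R(b) = 7 - 1/(9*(-414 + b))
√(R(O(-10, -10)) + 188*(-255 + 211)) = √((-26083 + 63*(3*(-10)))/(9*(-414 + 3*(-10))) + 188*(-255 + 211)) = √((-26083 + 63*(-30))/(9*(-414 - 30)) + 188*(-44)) = √((⅑)*(-26083 - 1890)/(-444) - 8272) = √((⅑)*(-1/444)*(-27973) - 8272) = √(27973/3996 - 8272) = √(-33026939/3996) = I*√3665990229/666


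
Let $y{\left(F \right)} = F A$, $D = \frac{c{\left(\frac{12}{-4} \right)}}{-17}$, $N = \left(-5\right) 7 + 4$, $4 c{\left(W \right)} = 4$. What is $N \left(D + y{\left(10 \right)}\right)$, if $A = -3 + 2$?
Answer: $\frac{5301}{17} \approx 311.82$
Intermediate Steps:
$A = -1$
$c{\left(W \right)} = 1$ ($c{\left(W \right)} = \frac{1}{4} \cdot 4 = 1$)
$N = -31$ ($N = -35 + 4 = -31$)
$D = - \frac{1}{17}$ ($D = 1 \frac{1}{-17} = 1 \left(- \frac{1}{17}\right) = - \frac{1}{17} \approx -0.058824$)
$y{\left(F \right)} = - F$ ($y{\left(F \right)} = F \left(-1\right) = - F$)
$N \left(D + y{\left(10 \right)}\right) = - 31 \left(- \frac{1}{17} - 10\right) = \left(-31\right) \left(- \frac{171}{17}\right) = \frac{5301}{17}$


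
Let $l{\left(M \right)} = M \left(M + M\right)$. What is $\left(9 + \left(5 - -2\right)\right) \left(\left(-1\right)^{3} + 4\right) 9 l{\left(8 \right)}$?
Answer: $55296$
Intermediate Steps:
$l{\left(M \right)} = 2 M^{2}$ ($l{\left(M \right)} = M 2 M = 2 M^{2}$)
$\left(9 + \left(5 - -2\right)\right) \left(\left(-1\right)^{3} + 4\right) 9 l{\left(8 \right)} = \left(9 + \left(5 - -2\right)\right) \left(\left(-1\right)^{3} + 4\right) 9 \cdot 2 \cdot 8^{2} = \left(9 + \left(5 + 2\right)\right) \left(-1 + 4\right) 9 \cdot 2 \cdot 64 = \left(9 + 7\right) 3 \cdot 9 \cdot 128 = 16 \cdot 3 \cdot 9 \cdot 128 = 48 \cdot 9 \cdot 128 = 432 \cdot 128 = 55296$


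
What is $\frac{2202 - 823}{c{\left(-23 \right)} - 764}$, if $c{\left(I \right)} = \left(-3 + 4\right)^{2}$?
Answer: $- \frac{197}{109} \approx -1.8073$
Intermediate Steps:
$c{\left(I \right)} = 1$ ($c{\left(I \right)} = 1^{2} = 1$)
$\frac{2202 - 823}{c{\left(-23 \right)} - 764} = \frac{2202 - 823}{1 - 764} = \frac{1379}{-763} = 1379 \left(- \frac{1}{763}\right) = - \frac{197}{109}$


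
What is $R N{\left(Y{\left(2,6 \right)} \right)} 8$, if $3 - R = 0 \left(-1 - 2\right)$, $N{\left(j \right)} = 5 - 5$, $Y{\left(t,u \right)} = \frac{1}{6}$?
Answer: $0$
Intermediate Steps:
$Y{\left(t,u \right)} = \frac{1}{6}$
$N{\left(j \right)} = 0$ ($N{\left(j \right)} = 5 - 5 = 0$)
$R = 3$ ($R = 3 - 0 \left(-1 - 2\right) = 3 - 0 \left(-3\right) = 3 - 0 = 3 + 0 = 3$)
$R N{\left(Y{\left(2,6 \right)} \right)} 8 = 3 \cdot 0 \cdot 8 = 0 \cdot 8 = 0$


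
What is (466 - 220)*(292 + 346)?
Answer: 156948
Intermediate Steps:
(466 - 220)*(292 + 346) = 246*638 = 156948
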